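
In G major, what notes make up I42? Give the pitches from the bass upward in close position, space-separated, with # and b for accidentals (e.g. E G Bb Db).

The numeral's case and figure indicate a major seventh chord. In G major its root, the first degree, is G.
Stacking thirds from G gives G-B-D-F#.
The figured bass 42 indicates third inversion, placing the seventh (F#) in the bass: F#-G-B-D.

F# G B D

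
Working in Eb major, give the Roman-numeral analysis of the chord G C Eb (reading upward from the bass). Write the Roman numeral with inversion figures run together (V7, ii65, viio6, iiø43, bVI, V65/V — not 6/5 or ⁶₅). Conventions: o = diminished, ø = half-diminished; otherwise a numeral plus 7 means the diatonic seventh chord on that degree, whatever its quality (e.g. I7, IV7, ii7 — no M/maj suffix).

Stacked in thirds the chord is C-Eb-G: a minor triad on C.
In Eb major, C is the submediant; the diatonic minor triad there is vi.
With G in the bass the chord is in second inversion, so the figured bass is 64.

vi64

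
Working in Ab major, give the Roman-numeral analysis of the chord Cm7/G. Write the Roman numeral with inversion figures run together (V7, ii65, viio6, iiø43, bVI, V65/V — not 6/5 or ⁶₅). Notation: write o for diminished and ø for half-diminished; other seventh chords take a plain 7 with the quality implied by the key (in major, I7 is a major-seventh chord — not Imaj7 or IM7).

iii43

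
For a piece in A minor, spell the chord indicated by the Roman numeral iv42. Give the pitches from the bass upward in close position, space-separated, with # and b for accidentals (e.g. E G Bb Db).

The numeral's case and figure indicate a minor seventh chord. In A minor its root, the subdominant, is D.
Stacking thirds from D gives D-F-A-C.
The figured bass 42 indicates third inversion, placing the seventh (C) in the bass: C-D-F-A.

C D F A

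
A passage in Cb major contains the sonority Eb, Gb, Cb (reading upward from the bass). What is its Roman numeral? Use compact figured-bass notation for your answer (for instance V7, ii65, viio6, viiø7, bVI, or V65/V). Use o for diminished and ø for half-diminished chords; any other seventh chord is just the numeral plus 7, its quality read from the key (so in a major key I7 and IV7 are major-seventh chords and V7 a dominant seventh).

I6

The pitches Cb-Eb-Gb form a major triad rooted on Cb.
Cb is scale degree 1 in Cb major, and a major triad on that degree is written I.
With Eb in the bass the chord is in first inversion, so the figured bass is 6.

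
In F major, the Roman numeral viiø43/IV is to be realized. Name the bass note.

Eb

The applied chord viiø43/IV is rooted on A: A-C-Eb-G.
The figure 43 means second inversion — the fifth is in the bass.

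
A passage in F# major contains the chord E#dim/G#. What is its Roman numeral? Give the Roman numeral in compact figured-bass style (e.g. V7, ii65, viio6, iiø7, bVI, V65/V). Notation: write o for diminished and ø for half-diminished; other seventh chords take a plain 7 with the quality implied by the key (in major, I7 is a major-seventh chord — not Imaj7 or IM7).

viio6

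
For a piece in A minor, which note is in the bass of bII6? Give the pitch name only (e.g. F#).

bII in A minor has root Bb; the chord is Bb-D-F.
The figure 6 means first inversion — the third is in the bass.

D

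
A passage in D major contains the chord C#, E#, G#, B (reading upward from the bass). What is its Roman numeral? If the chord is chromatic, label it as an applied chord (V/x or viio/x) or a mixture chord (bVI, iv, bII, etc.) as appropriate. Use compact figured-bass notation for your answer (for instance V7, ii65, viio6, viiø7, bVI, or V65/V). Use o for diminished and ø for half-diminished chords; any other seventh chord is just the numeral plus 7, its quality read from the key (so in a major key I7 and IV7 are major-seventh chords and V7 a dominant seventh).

V7/iii

The pitches C#-E#-G#-B form a dominant seventh chord rooted on C#.
C# is not a diatonic chord root with this quality in D major, but it lies a perfect fifth above F# (iii), so the chord functions as an applied dominant of iii.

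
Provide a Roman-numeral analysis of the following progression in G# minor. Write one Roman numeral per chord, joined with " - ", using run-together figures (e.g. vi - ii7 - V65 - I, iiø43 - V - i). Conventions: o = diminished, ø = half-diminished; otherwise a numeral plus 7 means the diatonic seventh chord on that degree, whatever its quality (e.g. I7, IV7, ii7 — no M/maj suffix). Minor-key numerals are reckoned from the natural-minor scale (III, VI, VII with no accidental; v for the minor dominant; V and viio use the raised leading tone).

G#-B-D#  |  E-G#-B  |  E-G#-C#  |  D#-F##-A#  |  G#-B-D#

i - VI - iv6 - V - i

G#-B-D#: minor triad on G# = scale degree 1 → i.
E-G#-B: root E is the submediant; major triad there is VI.
E-G#-C# has root C#, degree 4 in G# minor, so iv6.
D#-F##-A#: root D# is the dominant; major triad there is V.
G#-B-D# has root G#, degree 1 in G# minor, so i.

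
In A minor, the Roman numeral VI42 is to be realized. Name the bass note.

VI in A minor has root F; the chord is F-A-C-E.
The figure 42 means third inversion — the seventh is in the bass.

E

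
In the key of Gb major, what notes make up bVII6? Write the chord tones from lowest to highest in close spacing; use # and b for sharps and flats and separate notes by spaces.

Ab Cb Fb

bVII6 is a major triad on the lowered seventh degree (the subtonic), borrowed from the parallel minor. In Gb major that root is Fb.
So the chord is Fb-Ab-Cb, a major triad.
With the 6 figure the chord is in first inversion; from the bass Ab upward in close position it reads Ab-Cb-Fb.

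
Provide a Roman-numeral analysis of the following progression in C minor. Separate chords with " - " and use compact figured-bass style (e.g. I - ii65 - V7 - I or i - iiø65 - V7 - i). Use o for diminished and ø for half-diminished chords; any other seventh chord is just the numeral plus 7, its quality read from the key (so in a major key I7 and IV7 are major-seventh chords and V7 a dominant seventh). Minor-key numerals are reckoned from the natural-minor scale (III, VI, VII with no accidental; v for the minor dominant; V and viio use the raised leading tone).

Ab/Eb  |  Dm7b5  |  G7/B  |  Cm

VI64 - iiø7 - V65 - i

Ab/Eb: root Ab is the submediant; major triad there is VI64.
Dm7b5: root D is the supertonic; half-diminished seventh chord there is iiø7.
G7/B: root G is the dominant; dominant seventh chord there is V65.
Cm: minor triad on C = scale degree 1 → i.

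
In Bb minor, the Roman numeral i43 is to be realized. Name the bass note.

i in Bb minor has root Bb; the chord is Bb-Db-F-Ab.
The figure 43 means second inversion — the fifth is in the bass.

F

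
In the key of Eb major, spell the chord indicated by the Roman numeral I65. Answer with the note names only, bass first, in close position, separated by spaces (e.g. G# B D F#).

In Eb major, the first degree is Eb, and the diatonic chord built there is a major seventh chord.
Stacking thirds from Eb gives Eb-G-Bb-D.
The figured bass 65 indicates first inversion, placing the third (G) in the bass: G-Bb-D-Eb.

G Bb D Eb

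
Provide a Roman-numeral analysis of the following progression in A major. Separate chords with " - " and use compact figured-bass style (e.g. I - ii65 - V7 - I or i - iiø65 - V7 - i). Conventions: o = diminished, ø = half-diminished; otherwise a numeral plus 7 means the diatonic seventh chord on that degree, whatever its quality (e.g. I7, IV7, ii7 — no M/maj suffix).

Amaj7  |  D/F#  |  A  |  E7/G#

I7 - IV6 - I - V65

Amaj7: root A is the tonic; major seventh chord there is I7.
D/F#: root D is the subdominant; major triad there is IV6.
A: major triad on A = scale degree 1 → I.
E7/G#: dominant seventh chord on E = scale degree 5 → V65.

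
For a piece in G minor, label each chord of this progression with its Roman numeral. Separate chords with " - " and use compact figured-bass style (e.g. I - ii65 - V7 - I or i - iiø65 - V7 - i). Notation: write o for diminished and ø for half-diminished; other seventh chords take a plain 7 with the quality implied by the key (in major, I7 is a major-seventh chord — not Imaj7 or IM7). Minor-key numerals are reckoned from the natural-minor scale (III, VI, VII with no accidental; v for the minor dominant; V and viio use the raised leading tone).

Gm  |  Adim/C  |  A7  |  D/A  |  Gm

Gm: minor triad on G = scale degree 1 → i.
Adim/C: diminished triad on A = scale degree 2 → iio6.
A7: a dominant seventh chord on A, the applied dominant of V → V7/V.
D/A: major triad on D = scale degree 5 → V64.
Gm has root G, degree 1 in G minor, so i.

i - iio6 - V7/V - V64 - i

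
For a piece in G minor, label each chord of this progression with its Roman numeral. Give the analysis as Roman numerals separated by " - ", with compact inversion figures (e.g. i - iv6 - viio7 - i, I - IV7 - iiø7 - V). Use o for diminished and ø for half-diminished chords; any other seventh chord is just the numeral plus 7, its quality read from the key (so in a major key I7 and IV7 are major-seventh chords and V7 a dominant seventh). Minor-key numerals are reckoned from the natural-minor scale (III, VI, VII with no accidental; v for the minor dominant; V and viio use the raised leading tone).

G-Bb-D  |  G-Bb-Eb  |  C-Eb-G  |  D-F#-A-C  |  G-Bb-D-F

G-Bb-D: root G is the tonic; minor triad there is i.
G-Bb-Eb: major triad on Eb = scale degree 6 → VI6.
C-Eb-G: root C is the subdominant; minor triad there is iv.
D-F#-A-C: root D is the dominant; dominant seventh chord there is V7.
G-Bb-D-F: root G is the tonic; minor seventh chord there is i7.

i - VI6 - iv - V7 - i7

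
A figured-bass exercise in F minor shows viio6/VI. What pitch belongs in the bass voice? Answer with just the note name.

Eb

The applied chord viio6/VI is rooted on C: C-Eb-Gb.
The figure 6 means first inversion — the third is in the bass.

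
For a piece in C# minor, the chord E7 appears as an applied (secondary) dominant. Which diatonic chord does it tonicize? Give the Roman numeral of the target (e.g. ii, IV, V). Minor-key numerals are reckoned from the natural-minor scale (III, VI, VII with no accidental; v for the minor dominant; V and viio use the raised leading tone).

The chord is a dominant seventh chord on E.
A dominant resolves down a perfect fifth: E → A. In C# minor, A is scale degree 6, i.e. VI.

VI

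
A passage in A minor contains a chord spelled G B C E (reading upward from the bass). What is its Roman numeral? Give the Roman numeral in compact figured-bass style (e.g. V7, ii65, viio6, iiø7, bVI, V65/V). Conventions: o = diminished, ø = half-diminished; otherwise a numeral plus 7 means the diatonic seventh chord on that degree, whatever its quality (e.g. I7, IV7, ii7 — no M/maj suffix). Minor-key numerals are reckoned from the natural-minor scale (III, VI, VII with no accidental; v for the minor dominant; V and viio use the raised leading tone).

The pitches C-E-G-B form a major seventh chord rooted on C.
In A minor, C is the mediant; the diatonic major seventh chord there is III7.
With G in the bass the chord is in second inversion, so the figured bass is 43.

III43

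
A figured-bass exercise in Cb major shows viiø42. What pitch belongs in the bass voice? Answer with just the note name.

viiø in Cb major has root Bb; the chord is Bb-Db-Fb-Ab.
The figure 42 means third inversion — the seventh is in the bass.

Ab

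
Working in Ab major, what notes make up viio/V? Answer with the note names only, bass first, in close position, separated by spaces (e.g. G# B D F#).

D F Ab

The slash marks an applied leading-tone chord: viio of V. In Ab major, V is Eb, so the leading tone to it is D, a half step below.
Building a diminished triad on D gives D-F-Ab.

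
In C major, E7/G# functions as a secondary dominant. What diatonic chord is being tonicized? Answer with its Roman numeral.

vi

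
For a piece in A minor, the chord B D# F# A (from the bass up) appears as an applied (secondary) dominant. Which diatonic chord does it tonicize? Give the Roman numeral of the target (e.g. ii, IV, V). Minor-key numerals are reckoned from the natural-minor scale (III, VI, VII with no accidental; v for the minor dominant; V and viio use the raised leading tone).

V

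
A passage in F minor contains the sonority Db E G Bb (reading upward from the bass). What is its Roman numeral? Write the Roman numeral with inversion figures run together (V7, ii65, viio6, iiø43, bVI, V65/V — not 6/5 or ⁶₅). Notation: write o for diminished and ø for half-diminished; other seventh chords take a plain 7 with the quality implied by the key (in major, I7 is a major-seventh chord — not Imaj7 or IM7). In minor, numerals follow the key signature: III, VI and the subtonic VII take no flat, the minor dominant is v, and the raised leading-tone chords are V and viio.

viio42

Stacked in thirds the chord is E-G-Bb-Db: a fully diminished seventh chord on E.
E is scale degree 7 in F minor, and a fully diminished seventh chord on that degree is written viio7.
With Db in the bass the chord is in third inversion, so the figured bass is 42.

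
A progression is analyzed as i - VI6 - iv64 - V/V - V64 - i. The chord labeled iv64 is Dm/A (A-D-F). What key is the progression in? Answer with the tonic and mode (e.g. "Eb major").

The anchor chord is a minor triad on D, labeled iv64.
iv64 on D implies D is the subdominant; that puts the tonic at A, and the lowercase numeral fits minor mode.

A minor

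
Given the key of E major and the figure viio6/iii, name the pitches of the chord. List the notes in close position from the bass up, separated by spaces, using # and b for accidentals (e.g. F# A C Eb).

A# C# F##

The slash marks an applied leading-tone chord: viio of iii. In E major, iii is G#, so the leading tone to it is F##, a half step below.
Building a diminished triad on F## gives F##-A#-C#.
The figured bass 6 indicates first inversion, placing the third (A#) in the bass: A#-C#-F##.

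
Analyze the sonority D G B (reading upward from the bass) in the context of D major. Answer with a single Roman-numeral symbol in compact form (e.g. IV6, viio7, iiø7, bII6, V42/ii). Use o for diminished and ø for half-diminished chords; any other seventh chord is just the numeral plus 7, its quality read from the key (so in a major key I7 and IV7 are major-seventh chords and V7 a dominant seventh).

Stacked in thirds the chord is G-B-D: a major triad on G.
G is scale degree 4 in D major, and a major triad on that degree is written IV.
With D in the bass the chord is in second inversion, so the figured bass is 64.

IV64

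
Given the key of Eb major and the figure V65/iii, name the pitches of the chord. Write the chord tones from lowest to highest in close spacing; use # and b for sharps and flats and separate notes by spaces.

F# A C D

The slash means an applied dominant: we want the dominant of iii. In Eb major, iii is G minor, and its dominant is built on D.
Building a dominant seventh chord on D gives D-F#-A-C.
With the 65 figure the chord is in first inversion; from the bass F# upward in close position it reads F#-A-C-D.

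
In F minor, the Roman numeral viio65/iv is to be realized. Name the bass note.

The applied chord viio65/iv is rooted on A: A-C-Eb-Gb.
The figure 65 means first inversion — the third is in the bass.

C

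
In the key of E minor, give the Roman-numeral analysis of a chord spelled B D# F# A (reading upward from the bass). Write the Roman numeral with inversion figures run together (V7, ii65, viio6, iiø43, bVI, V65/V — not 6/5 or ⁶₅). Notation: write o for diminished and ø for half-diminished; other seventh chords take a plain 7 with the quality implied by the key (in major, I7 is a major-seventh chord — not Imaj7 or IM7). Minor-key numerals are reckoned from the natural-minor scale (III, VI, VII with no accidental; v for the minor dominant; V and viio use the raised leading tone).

Stacked in thirds the chord is B-D#-F#-A: a dominant seventh chord on B.
In E minor, B is the dominant; the diatonic dominant seventh chord there is V7.

V7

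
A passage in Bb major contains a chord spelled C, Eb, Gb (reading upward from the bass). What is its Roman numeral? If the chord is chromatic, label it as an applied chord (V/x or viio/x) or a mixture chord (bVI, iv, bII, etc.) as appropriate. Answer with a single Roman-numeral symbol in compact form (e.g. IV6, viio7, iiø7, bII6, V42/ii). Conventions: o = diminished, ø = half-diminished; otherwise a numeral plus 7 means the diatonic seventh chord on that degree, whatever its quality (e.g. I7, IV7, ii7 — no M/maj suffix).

iio

Stacked in thirds the chord is C-Eb-Gb: a diminished triad on C.
C is the second degree of Bb major. This is the diminished supertonic triad, borrowed from the parallel minor.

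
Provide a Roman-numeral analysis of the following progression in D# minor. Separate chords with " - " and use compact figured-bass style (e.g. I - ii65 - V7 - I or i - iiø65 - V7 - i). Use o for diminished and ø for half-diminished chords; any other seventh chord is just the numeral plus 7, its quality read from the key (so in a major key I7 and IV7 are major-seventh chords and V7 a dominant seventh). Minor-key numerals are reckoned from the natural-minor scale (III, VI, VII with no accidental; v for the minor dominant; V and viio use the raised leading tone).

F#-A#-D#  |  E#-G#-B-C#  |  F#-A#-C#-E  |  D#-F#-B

i6 - VII65 - V7/VI - VI6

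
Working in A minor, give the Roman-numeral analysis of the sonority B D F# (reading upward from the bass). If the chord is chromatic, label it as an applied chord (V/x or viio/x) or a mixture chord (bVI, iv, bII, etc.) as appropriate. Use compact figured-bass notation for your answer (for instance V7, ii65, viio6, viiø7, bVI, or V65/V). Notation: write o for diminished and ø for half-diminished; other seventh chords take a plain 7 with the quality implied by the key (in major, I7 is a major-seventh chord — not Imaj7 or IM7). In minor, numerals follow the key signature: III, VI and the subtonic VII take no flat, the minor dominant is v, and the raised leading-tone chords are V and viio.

The pitches B-D-F# form a minor triad rooted on B.
B is the second degree of A minor. This is the minor supertonic, borrowed from the parallel major (the Dorian ii).

ii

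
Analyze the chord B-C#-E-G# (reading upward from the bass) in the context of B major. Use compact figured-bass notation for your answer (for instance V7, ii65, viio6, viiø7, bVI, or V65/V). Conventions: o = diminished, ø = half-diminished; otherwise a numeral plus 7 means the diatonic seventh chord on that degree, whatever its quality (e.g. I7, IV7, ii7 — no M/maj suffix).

Stacked in thirds the chord is C#-E-G#-B: a minor seventh chord on C#.
In B major, C# is the supertonic; the diatonic minor seventh chord there is ii7.
With B in the bass the chord is in third inversion, so the figured bass is 42.

ii42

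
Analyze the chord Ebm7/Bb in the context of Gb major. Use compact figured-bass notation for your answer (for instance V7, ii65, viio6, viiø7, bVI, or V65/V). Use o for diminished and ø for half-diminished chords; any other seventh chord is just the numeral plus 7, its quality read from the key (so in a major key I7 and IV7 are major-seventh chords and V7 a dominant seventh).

vi43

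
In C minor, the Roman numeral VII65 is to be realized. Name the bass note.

VII in C minor has root Bb; the chord is Bb-D-F-Ab.
The figure 65 means first inversion — the third is in the bass.

D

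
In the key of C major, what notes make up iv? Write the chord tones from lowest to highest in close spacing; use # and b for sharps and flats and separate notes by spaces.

F Ab C

Scale degree 4 in C major is F; here the chord built on it is altered to a minor triad. iv is the minor subdominant, borrowed from the parallel minor.
So the chord is F-Ab-C.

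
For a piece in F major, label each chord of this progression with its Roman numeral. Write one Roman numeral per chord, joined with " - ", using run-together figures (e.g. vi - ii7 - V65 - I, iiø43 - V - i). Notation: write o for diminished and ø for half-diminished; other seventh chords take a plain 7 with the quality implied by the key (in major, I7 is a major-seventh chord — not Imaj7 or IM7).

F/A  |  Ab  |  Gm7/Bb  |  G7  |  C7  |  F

F/A: root F is the tonic; major triad there is I6.
Ab: major triad on Ab — chromatic; bIII (borrowed from the parallel minor).
Gm7/Bb has root G, degree 2 in F major, so ii65.
G7 is the secondary dominant of V (dominant seventh chord on G): V7/V.
C7: root C is the dominant; dominant seventh chord there is V7.
F: major triad on F = scale degree 1 → I.

I6 - bIII - ii65 - V7/V - V7 - I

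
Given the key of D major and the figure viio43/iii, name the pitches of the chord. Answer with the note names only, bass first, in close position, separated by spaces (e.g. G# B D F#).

The slash marks an applied leading-tone chord: viio of iii. In D major, iii is F#, so the leading tone to it is E#, a half step below.
Building a fully diminished seventh chord on E# gives E#-G#-B-D.
The figured bass 43 indicates second inversion, placing the fifth (B) in the bass: B-D-E#-G#.

B D E# G#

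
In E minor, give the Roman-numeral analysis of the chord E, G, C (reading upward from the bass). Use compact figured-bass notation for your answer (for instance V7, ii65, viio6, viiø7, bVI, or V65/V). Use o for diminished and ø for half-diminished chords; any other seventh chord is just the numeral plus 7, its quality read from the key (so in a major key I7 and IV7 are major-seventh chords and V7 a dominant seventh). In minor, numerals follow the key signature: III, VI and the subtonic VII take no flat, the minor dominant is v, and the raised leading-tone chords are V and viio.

VI6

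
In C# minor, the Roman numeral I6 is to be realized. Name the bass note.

I in C# minor has root C#; the chord is C#-E#-G#.
The figure 6 means first inversion — the third is in the bass.

E#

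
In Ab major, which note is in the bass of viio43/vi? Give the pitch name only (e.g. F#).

The applied chord viio43/vi is rooted on E: E-G-Bb-Db.
The figure 43 means second inversion — the fifth is in the bass.

Bb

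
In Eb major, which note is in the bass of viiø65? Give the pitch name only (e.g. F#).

F

viiø in Eb major has root D; the chord is D-F-Ab-C.
The figure 65 means first inversion — the third is in the bass.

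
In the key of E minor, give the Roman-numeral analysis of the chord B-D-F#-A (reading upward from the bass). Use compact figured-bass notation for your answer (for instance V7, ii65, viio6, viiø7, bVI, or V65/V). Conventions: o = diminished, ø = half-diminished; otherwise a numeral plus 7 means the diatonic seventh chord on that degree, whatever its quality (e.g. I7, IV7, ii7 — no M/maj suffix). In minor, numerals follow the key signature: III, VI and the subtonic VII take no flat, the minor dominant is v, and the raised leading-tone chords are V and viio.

v7

Stacked in thirds the chord is B-D-F#-A: a minor seventh chord on B.
B is scale degree 5 in E minor, and a minor seventh chord on that degree is written v7.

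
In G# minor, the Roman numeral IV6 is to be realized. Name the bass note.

E#

IV in G# minor has root C#; the chord is C#-E#-G#.
The figure 6 means first inversion — the third is in the bass.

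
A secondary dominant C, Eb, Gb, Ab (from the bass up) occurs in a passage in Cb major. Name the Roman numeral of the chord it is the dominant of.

ii

The chord is a dominant seventh chord on Ab.
A dominant resolves down a perfect fifth: Ab → Db. In Cb major, Db is scale degree 2, i.e. ii.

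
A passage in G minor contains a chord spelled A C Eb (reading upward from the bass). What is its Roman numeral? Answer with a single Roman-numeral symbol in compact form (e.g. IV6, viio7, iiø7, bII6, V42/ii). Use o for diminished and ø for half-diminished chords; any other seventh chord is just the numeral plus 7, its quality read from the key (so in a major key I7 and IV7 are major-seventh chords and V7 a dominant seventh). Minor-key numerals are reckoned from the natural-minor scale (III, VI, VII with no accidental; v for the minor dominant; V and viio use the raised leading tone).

iio

The pitches A-C-Eb form a diminished triad rooted on A.
In G minor, A is the supertonic; the diatonic diminished triad there is iio.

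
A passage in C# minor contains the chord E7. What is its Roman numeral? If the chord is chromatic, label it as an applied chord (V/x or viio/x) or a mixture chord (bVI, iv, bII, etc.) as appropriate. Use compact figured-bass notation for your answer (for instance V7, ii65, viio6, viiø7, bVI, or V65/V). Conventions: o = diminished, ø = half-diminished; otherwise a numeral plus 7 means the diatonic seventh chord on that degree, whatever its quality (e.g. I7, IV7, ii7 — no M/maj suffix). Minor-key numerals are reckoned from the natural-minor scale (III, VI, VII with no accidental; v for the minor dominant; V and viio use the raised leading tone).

V7/VI

The pitches E-G#-B-D form a dominant seventh chord rooted on E.
E is not a diatonic chord root with this quality in C# minor, but it lies a perfect fifth above A (VI), so the chord functions as an applied dominant of VI.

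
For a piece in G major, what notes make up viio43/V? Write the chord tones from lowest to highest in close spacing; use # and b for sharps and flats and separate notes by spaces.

G Bb C# E

The slash marks an applied leading-tone chord: viio of V. In G major, V is D, so the leading tone to it is C#, a half step below.
Building a fully diminished seventh chord on C# gives C#-E-G-Bb.
With the 43 figure the chord is in second inversion; from the bass G upward in close position it reads G-Bb-C#-E.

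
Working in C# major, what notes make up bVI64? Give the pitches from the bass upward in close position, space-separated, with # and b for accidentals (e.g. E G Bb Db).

E A C#

Scale degree 6 in C# major is A#; lowering it a half step gives A. bVI64 is a major triad on the lowered sixth degree, borrowed from the parallel minor.
So the chord is A-C#-E.
The figured bass 64 indicates second inversion, placing the fifth (E) in the bass: E-A-C#.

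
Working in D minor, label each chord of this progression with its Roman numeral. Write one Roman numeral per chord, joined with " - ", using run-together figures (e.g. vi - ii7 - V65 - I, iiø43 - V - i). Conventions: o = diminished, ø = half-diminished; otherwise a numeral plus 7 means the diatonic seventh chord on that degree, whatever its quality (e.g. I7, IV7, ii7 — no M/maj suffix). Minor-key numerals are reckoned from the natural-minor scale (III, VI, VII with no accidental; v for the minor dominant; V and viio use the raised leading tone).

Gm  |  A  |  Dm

Gm: root G is the subdominant; minor triad there is iv.
A has root A, degree 5 in D minor, so V.
Dm has root D, degree 1 in D minor, so i.

iv - V - i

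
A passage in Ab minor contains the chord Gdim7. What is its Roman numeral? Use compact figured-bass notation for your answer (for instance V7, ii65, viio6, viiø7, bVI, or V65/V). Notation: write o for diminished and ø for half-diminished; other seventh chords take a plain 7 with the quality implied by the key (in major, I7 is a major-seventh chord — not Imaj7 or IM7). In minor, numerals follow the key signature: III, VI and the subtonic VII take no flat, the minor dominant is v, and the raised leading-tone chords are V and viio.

viio7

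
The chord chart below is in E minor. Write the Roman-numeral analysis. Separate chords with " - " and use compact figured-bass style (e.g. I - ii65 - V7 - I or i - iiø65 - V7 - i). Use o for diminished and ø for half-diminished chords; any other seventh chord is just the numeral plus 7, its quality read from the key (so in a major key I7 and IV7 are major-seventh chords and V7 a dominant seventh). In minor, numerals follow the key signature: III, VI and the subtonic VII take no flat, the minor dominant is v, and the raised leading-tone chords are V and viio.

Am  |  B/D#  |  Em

Am has root A, degree 4 in E minor, so iv.
B/D#: major triad on B = scale degree 5 → V6.
Em: minor triad on E = scale degree 1 → i.

iv - V6 - i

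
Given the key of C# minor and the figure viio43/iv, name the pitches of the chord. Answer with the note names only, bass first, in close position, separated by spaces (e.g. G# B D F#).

B D E# G#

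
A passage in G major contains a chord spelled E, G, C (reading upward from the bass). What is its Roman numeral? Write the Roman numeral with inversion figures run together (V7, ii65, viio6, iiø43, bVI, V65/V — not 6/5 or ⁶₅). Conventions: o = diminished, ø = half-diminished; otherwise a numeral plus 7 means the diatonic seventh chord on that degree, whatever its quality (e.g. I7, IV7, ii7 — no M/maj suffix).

The pitches C-E-G form a major triad rooted on C.
C is scale degree 4 in G major, and a major triad on that degree is written IV.
With E in the bass the chord is in first inversion, so the figured bass is 6.

IV6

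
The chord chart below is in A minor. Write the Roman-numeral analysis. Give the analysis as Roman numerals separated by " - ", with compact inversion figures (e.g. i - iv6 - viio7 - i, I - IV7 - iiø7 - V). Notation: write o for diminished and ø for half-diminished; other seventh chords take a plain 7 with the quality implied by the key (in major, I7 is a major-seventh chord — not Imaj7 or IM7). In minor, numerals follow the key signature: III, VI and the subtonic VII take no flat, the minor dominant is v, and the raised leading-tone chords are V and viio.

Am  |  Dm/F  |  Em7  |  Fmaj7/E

Am: root A is the tonic; minor triad there is i.
Dm/F: root D is the subdominant; minor triad there is iv6.
Em7: minor seventh chord on E = scale degree 5 → v7.
Fmaj7/E: major seventh chord on F = scale degree 6 → VI42.

i - iv6 - v7 - VI42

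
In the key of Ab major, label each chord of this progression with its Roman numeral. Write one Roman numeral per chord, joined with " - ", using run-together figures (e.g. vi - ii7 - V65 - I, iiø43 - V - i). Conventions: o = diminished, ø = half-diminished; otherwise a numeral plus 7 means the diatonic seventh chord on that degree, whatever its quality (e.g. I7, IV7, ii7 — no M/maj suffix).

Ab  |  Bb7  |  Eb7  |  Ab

Ab: major triad on Ab = scale degree 1 → I.
Bb7: a dominant seventh chord on Bb, the applied dominant of V → V7/V.
Eb7: dominant seventh chord on Eb = scale degree 5 → V7.
Ab has root Ab, degree 1 in Ab major, so I.

I - V7/V - V7 - I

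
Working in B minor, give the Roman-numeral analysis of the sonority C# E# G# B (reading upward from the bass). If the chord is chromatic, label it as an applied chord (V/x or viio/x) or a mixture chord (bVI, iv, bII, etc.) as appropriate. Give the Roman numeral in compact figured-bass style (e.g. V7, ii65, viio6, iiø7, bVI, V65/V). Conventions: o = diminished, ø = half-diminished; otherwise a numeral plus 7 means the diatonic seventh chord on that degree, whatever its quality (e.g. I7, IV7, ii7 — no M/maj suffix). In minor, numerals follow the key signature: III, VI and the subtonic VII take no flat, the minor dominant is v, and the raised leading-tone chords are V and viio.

V7/V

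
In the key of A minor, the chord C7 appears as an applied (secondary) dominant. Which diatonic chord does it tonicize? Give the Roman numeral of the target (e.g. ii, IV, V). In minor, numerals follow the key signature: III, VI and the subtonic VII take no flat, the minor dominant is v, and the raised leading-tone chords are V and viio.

VI

The chord is a dominant seventh chord on C.
A dominant resolves down a perfect fifth: C → F. In A minor, F is scale degree 6, i.e. VI.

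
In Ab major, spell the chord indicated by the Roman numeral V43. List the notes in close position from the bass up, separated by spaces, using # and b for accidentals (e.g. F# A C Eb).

The numeral's case and figure indicate a dominant seventh chord. In Ab major its root, the fifth degree, is Eb.
Stacking thirds from Eb gives Eb-G-Bb-Db.
The figured bass 43 indicates second inversion, placing the fifth (Bb) in the bass: Bb-Db-Eb-G.

Bb Db Eb G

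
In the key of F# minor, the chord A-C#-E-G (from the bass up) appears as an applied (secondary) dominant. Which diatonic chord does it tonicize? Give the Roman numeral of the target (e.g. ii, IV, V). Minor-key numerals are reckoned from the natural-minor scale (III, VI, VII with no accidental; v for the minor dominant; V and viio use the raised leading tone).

VI

The chord is a dominant seventh chord on A.
A dominant resolves down a perfect fifth: A → D. In F# minor, D is scale degree 6, i.e. VI.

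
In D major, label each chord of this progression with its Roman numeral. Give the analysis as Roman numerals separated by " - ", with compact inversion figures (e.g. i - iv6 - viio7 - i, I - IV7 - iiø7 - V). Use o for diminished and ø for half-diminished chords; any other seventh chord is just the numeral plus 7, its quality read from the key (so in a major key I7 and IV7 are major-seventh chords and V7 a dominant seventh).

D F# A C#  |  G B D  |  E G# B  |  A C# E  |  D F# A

D-F#-A-C#: root D is the tonic; major seventh chord there is I7.
G-B-D: major triad on G = scale degree 4 → IV.
E-G#-B is the secondary dominant of V (major triad on E): V/V.
A-C#-E: major triad on A = scale degree 5 → V.
D-F#-A: root D is the tonic; major triad there is I.

I7 - IV - V/V - V - I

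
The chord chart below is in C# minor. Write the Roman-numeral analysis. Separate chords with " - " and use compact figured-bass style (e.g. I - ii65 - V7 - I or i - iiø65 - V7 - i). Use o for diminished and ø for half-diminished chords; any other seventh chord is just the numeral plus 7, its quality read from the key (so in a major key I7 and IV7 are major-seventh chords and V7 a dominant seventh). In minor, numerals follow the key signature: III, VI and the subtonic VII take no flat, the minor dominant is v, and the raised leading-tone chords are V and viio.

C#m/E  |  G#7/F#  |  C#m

C#m/E: root C# is the tonic; minor triad there is i6.
G#7/F#: root G# is the dominant; dominant seventh chord there is V42.
C#m: minor triad on C# = scale degree 1 → i.

i6 - V42 - i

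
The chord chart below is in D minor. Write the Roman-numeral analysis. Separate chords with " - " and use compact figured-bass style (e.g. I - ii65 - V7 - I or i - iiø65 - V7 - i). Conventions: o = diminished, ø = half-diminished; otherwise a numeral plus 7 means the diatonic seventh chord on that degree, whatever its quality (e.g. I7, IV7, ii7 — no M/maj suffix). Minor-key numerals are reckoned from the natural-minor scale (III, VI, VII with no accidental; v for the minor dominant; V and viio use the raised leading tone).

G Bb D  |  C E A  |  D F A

G-Bb-D: root G is the subdominant; minor triad there is iv.
C-E-A: root A is the dominant; minor triad there is v6.
D-F-A: minor triad on D = scale degree 1 → i.

iv - v6 - i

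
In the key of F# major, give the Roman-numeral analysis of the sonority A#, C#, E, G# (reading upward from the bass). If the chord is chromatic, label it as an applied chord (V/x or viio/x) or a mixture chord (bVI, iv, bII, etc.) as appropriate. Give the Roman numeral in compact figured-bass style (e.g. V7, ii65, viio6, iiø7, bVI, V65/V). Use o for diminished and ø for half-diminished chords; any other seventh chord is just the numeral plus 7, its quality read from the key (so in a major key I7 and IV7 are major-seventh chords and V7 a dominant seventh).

The pitches A#-C#-E-G# form a half-diminished seventh chord rooted on A#.
A# sits a half step below B (IV in F# major); a diminished chord there is the applied leading-tone chord of IV.

viiø7/IV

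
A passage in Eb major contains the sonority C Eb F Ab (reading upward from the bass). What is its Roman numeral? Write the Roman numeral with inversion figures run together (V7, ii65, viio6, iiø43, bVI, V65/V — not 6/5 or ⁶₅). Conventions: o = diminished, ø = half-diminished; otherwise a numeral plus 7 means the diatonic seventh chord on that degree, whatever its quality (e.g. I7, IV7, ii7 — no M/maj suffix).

ii43

The pitches F-Ab-C-Eb form a minor seventh chord rooted on F.
In Eb major, F is the supertonic; the diatonic minor seventh chord there is ii7.
With C in the bass the chord is in second inversion, so the figured bass is 43.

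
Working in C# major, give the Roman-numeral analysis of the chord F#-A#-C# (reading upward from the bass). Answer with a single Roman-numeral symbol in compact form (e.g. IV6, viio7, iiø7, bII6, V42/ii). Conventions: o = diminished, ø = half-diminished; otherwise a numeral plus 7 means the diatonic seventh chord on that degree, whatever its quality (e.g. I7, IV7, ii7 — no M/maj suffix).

Stacked in thirds the chord is F#-A#-C#: a major triad on F#.
F# is scale degree 4 in C# major, and a major triad on that degree is written IV.

IV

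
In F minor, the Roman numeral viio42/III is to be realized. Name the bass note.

The applied chord viio42/III is rooted on G: G-Bb-Db-Fb.
The figure 42 means third inversion — the seventh is in the bass.

Fb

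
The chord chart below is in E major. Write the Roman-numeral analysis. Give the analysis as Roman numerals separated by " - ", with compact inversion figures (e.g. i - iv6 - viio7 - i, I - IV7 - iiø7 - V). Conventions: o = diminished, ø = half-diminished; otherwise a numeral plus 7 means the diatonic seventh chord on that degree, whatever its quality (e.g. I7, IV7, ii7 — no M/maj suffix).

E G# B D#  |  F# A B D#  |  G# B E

I7 - V43 - I6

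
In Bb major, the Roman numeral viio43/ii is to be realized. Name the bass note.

F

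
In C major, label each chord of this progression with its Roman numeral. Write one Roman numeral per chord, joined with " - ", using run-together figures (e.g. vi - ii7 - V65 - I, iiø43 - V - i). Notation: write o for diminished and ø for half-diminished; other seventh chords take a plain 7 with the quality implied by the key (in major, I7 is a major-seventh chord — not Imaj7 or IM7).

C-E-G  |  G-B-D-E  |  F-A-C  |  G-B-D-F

C-E-G has root C, degree 1 in C major, so I.
G-B-D-E: root E is the mediant; minor seventh chord there is iii65.
F-A-C: root F is the subdominant; major triad there is IV.
G-B-D-F: root G is the dominant; dominant seventh chord there is V7.

I - iii65 - IV - V7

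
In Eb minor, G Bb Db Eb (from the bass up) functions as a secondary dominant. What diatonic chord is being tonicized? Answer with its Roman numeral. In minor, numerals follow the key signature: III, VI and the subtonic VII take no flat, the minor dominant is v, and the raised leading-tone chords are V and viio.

iv

The chord is a dominant seventh chord on Eb.
A dominant resolves down a perfect fifth: Eb → Ab. In Eb minor, Ab is scale degree 4, i.e. iv.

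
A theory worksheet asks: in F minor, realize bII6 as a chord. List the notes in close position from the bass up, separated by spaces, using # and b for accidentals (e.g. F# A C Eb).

Bb Db Gb

bII6 is the Neapolitan sixth — a major triad on the lowered second degree, here in its customary first inversion. In F minor that root is Gb.
So the chord is Gb-Bb-Db.
With the 6 figure the chord is in first inversion; from the bass Bb upward in close position it reads Bb-Db-Gb.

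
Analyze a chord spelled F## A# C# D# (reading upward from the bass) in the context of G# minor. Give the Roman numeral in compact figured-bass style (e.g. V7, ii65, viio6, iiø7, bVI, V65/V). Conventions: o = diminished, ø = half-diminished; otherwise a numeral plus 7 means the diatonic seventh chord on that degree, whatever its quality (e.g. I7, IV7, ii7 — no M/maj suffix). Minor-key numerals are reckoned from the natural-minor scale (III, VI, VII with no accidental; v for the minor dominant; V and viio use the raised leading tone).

The pitches D#-F##-A#-C# form a dominant seventh chord rooted on D#.
In G# minor, D# is the dominant; the diatonic dominant seventh chord there is V7.
With F## in the bass the chord is in first inversion, so the figured bass is 65.

V65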